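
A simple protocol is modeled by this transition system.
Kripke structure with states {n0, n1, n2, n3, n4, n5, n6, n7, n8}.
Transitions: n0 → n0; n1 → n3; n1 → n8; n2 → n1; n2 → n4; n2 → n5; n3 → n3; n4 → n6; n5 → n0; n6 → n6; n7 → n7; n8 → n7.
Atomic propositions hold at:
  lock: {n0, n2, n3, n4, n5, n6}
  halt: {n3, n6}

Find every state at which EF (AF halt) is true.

AF halt: least fixpoint, start Z0 = {n3, n6}, add states with every successor in Z. Z1 = {n3, n4, n6}; fixed.
Sat(AF halt) = {n3, n4, n6}
EF (AF halt): least fixpoint, start Z0 = {n3, n4, n6}, add states with some successor in Z. Z1 = {n1, n2, n3, n4, n6}; fixed.
Sat(EF (AF halt)) = {n1, n2, n3, n4, n6}

{n1, n2, n3, n4, n6}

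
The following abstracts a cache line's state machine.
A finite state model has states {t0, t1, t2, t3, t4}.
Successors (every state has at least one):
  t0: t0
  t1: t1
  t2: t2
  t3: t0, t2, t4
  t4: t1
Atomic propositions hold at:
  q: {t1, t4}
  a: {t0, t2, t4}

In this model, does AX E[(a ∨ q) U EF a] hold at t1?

No

Sat(a ∨ q) = {t0, t1, t2, t4}
EF a: least fixpoint, start Z0 = {t0, t2, t4}, add states with some successor in Z. Z1 = {t0, t2, t3, t4}; fixed.
Sat(EF a) = {t0, t2, t3, t4}
E[(a ∨ q) U EF a]: least fixpoint, start Z0 = Sat(EF a) = {t0, t2, t3, t4}, add states in Sat(a ∨ q) with some successor in Z. Already a fixed point.
Sat(E[(a ∨ q) U EF a]) = {t0, t2, t3, t4}
Sat(AX E[(a ∨ q) U EF a]) = {s : every successor in {t0, t2, t3, t4}} = {t0, t2, t3}
t1 ∉ Sat(AX E[(a ∨ q) U EF a]) = {t0, t2, t3}, so the formula does not hold at t1.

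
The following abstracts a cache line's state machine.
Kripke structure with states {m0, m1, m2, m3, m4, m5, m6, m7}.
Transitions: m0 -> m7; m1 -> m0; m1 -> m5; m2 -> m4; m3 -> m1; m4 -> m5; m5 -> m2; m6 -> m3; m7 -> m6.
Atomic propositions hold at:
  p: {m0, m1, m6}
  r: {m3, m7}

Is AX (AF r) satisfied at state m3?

AF r: least fixpoint, start Z0 = {m3, m7}, add states with every successor in Z. Z1 = {m0, m3, m6, m7}; fixed.
Sat(AF r) = {m0, m3, m6, m7}
Sat(AX (AF r)) = {s : every successor in {m0, m3, m6, m7}} = {m0, m6, m7}
m3 ∉ Sat(AX (AF r)) = {m0, m6, m7}, so the formula does not hold at m3.

No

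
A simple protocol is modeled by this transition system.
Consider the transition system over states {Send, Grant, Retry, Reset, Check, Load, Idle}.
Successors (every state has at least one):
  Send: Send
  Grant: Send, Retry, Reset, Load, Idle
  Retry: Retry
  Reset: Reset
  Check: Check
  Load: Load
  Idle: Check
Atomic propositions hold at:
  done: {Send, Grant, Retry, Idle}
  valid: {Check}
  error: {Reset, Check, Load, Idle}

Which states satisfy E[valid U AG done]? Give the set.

{Send, Retry}

AG done: greatest fixpoint, start Z0 = {Send, Grant, Retry, Idle}, keep only states in Sat with every successor in Z. Z1 = {Send, Retry}; fixed.
Sat(AG done) = {Send, Retry}
E[valid U AG done]: least fixpoint, start Z0 = Sat(AG done) = {Send, Retry}, add states in Sat(valid) with some successor in Z. Already a fixed point.
Sat(E[valid U AG done]) = {Send, Retry}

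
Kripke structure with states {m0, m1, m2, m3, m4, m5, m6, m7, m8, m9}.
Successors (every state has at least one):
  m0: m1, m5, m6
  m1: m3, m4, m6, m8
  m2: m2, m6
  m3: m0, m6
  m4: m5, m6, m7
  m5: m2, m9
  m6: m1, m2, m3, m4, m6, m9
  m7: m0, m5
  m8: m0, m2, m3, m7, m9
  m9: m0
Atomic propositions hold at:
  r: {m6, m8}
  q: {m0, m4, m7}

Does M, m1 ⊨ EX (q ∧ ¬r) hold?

Sat(¬r) = {m0, m1, m2, m3, m4, m5, m7, m9}
Sat(q ∧ ¬r) = {m0, m4, m7}
Sat(EX (q ∧ ¬r)) = {s : some successor in {m0, m4, m7}} = {m1, m3, m4, m6, m7, m8, m9}
m1 ∈ Sat(EX (q ∧ ¬r)) = {m1, m3, m4, m6, m7, m8, m9}, so the formula holds at m1.

Yes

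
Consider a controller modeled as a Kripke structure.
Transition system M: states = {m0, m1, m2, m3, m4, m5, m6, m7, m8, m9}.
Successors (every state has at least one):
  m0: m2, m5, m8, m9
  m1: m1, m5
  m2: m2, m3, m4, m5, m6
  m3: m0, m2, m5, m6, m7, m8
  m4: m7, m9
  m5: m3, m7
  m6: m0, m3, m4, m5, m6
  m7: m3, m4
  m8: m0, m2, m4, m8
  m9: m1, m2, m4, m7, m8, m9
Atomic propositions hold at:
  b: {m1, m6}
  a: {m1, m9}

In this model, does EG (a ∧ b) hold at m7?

Sat(a ∧ b) = {m1}
EG (a ∧ b): greatest fixpoint, start Z0 = {m1}, keep only states in Sat with some successor in Z. Already a fixed point.
Sat(EG (a ∧ b)) = {m1}
m7 ∉ Sat(EG (a ∧ b)) = {m1}, so the formula does not hold at m7.

No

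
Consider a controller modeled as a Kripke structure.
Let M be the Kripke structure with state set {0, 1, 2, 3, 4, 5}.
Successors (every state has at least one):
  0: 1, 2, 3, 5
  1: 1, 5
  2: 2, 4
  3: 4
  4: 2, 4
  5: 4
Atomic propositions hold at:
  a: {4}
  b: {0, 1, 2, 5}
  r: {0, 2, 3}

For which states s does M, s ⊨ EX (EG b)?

EG b: greatest fixpoint, start Z0 = {0, 1, 2, 5}, keep only states in Sat with some successor in Z. Z1 = {0, 1, 2}; fixed.
Sat(EG b) = {0, 1, 2}
Sat(EX (EG b)) = {s : some successor in {0, 1, 2}} = {0, 1, 2, 4}

{0, 1, 2, 4}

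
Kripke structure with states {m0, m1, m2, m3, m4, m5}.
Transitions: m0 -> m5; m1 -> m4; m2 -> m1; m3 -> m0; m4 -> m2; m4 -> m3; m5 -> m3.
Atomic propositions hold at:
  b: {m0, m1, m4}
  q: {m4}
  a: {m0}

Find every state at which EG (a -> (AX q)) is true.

Sat(AX q) = {s : every successor in {m4}} = {m1}
Sat(a -> (AX q)) = {m1, m2, m3, m4, m5}
EG (a -> (AX q)): greatest fixpoint, start Z0 = {m1, m2, m3, m4, m5}, keep only states in Sat with some successor in Z. Z1 = {m1, m2, m4, m5}; Z2 = {m1, m2, m4}; fixed.
Sat(EG (a -> (AX q))) = {m1, m2, m4}

{m1, m2, m4}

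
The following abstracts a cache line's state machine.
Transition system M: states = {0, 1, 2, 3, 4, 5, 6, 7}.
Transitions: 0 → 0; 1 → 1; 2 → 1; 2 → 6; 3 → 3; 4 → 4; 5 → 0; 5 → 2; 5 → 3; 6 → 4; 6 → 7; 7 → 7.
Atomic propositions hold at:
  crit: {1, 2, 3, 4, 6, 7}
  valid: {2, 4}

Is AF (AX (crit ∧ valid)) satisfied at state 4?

Sat(crit ∧ valid) = {2, 4}
Sat(AX (crit ∧ valid)) = {s : every successor in {2, 4}} = {4}
AF (AX (crit ∧ valid)): least fixpoint, start Z0 = {4}, add states with every successor in Z. Already a fixed point.
Sat(AF (AX (crit ∧ valid))) = {4}
4 ∈ Sat(AF (AX (crit ∧ valid))) = {4}, so the formula holds at 4.

Yes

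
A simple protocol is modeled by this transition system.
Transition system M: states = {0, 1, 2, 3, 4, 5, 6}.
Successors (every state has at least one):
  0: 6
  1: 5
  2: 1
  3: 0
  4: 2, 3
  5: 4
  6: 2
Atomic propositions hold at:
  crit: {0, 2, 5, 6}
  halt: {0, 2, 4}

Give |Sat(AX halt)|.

Sat(AX halt) = {s : every successor in {0, 2, 4}} = {3, 5, 6}
|Sat(AX halt)| = |{3, 5, 6}| = 3.

3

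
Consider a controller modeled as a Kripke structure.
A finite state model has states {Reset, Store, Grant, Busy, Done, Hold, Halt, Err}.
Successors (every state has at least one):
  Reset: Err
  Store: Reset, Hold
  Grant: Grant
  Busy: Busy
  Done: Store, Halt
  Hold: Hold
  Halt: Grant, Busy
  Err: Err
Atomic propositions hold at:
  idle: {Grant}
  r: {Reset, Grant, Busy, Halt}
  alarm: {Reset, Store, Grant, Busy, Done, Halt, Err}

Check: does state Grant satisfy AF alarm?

AF alarm: least fixpoint, start Z0 = {Reset, Store, Grant, Busy, Done, Halt, Err}, add states with every successor in Z. Already a fixed point.
Sat(AF alarm) = {Reset, Store, Grant, Busy, Done, Halt, Err}
Grant ∈ Sat(AF alarm) = {Reset, Store, Grant, Busy, Done, Halt, Err}, so the formula holds at Grant.

Yes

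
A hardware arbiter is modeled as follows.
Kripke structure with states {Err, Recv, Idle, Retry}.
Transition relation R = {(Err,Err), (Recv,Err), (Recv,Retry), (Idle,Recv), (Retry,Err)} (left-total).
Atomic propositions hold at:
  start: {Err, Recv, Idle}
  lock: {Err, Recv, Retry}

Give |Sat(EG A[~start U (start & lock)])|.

3

Sat(~start) = {Retry}
Sat(start & lock) = {Err, Recv}
A[~start U (start & lock)]: least fixpoint, start Z0 = Sat((start & lock)) = {Err, Recv}, add states in Sat(~start) with every successor in Z. Z1 = {Err, Recv, Retry}; fixed.
Sat(A[~start U (start & lock)]) = {Err, Recv, Retry}
EG A[~start U (start & lock)]: greatest fixpoint, start Z0 = {Err, Recv, Retry}, keep only states in Sat with some successor in Z. Already a fixed point.
Sat(EG A[~start U (start & lock)]) = {Err, Recv, Retry}
|Sat(EG A[~start U (start & lock)])| = |{Err, Recv, Retry}| = 3.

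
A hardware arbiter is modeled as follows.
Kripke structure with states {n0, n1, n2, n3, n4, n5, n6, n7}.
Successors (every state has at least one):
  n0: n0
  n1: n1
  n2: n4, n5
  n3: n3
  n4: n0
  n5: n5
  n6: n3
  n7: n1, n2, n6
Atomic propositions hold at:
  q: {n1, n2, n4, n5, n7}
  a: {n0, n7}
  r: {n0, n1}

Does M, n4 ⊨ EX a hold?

Sat(EX a) = {s : some successor in {n0, n7}} = {n0, n4}
n4 ∈ Sat(EX a) = {n0, n4}, so the formula holds at n4.

Yes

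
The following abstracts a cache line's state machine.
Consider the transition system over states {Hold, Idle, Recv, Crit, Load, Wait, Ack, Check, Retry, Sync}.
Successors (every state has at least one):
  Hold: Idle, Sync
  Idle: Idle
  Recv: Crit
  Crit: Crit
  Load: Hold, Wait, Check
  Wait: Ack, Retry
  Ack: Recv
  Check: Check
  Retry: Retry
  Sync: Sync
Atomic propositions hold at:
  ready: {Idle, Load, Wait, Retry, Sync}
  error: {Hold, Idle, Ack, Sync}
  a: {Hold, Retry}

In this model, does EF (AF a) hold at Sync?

AF a: least fixpoint, start Z0 = {Hold, Retry}, add states with every successor in Z. Already a fixed point.
Sat(AF a) = {Hold, Retry}
EF (AF a): least fixpoint, start Z0 = {Hold, Retry}, add states with some successor in Z. Z1 = {Hold, Load, Wait, Retry}; fixed.
Sat(EF (AF a)) = {Hold, Load, Wait, Retry}
Sync ∉ Sat(EF (AF a)) = {Hold, Load, Wait, Retry}, so the formula does not hold at Sync.

No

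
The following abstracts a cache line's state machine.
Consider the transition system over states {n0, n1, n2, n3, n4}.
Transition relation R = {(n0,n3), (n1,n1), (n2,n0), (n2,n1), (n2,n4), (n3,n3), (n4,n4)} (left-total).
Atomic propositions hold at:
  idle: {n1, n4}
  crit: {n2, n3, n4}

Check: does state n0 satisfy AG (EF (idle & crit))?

No

Sat(idle & crit) = {n4}
EF (idle & crit): least fixpoint, start Z0 = {n4}, add states with some successor in Z. Z1 = {n2, n4}; fixed.
Sat(EF (idle & crit)) = {n2, n4}
AG (EF (idle & crit)): greatest fixpoint, start Z0 = {n2, n4}, keep only states in Sat with every successor in Z. Z1 = {n4}; fixed.
Sat(AG (EF (idle & crit))) = {n4}
n0 ∉ Sat(AG (EF (idle & crit))) = {n4}, so the formula does not hold at n0.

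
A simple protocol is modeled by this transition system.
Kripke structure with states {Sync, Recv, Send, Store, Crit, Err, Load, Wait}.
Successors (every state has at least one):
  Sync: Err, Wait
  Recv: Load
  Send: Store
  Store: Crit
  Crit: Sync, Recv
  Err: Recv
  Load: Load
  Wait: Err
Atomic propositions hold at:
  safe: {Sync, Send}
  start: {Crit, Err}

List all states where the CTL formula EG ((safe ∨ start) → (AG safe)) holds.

{Recv, Load}

Sat(safe ∨ start) = {Sync, Send, Crit, Err}
AG safe: greatest fixpoint, start Z0 = {Sync, Send}, keep only states in Sat with every successor in Z. Z1 = ∅; fixed.
Sat(AG safe) = ∅
Sat((safe ∨ start) → (AG safe)) = {Recv, Store, Load, Wait}
EG ((safe ∨ start) → (AG safe)): greatest fixpoint, start Z0 = {Recv, Store, Load, Wait}, keep only states in Sat with some successor in Z. Z1 = {Recv, Load}; fixed.
Sat(EG ((safe ∨ start) → (AG safe))) = {Recv, Load}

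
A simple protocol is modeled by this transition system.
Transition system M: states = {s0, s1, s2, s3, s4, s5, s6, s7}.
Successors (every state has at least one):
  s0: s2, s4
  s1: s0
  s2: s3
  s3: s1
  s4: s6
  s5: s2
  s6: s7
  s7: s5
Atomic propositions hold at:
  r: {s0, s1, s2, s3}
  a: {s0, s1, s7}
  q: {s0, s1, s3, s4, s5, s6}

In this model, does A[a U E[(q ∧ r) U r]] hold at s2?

Sat(q ∧ r) = {s0, s1, s3}
E[(q ∧ r) U r]: least fixpoint, start Z0 = Sat(r) = {s0, s1, s2, s3}, add states in Sat(q ∧ r) with some successor in Z. Already a fixed point.
Sat(E[(q ∧ r) U r]) = {s0, s1, s2, s3}
A[a U E[(q ∧ r) U r]]: least fixpoint, start Z0 = Sat(E[(q ∧ r) U r]) = {s0, s1, s2, s3}, add states in Sat(a) with every successor in Z. Already a fixed point.
Sat(A[a U E[(q ∧ r) U r]]) = {s0, s1, s2, s3}
s2 ∈ Sat(A[a U E[(q ∧ r) U r]]) = {s0, s1, s2, s3}, so the formula holds at s2.

Yes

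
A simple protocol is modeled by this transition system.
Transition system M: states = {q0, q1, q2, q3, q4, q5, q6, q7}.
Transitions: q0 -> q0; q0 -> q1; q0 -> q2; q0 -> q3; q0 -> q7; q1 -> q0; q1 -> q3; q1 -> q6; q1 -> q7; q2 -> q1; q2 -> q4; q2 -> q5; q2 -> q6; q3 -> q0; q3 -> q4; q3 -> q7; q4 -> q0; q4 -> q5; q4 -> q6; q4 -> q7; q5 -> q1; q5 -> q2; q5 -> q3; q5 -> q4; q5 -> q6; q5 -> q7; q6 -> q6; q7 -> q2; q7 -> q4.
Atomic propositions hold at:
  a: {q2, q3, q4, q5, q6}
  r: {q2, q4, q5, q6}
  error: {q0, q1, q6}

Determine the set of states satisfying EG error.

EG error: greatest fixpoint, start Z0 = {q0, q1, q6}, keep only states in Sat with some successor in Z. Already a fixed point.
Sat(EG error) = {q0, q1, q6}

{q0, q1, q6}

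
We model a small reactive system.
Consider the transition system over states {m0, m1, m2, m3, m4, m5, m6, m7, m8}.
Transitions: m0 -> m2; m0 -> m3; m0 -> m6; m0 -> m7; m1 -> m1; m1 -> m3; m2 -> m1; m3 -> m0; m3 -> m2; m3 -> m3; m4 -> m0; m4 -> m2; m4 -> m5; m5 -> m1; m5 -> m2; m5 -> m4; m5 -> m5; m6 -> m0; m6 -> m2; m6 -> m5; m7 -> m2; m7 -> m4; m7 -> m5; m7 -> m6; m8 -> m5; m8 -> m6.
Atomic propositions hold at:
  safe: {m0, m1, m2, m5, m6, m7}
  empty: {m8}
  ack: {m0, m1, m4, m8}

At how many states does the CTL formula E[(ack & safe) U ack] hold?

4

Sat(ack & safe) = {m0, m1}
E[(ack & safe) U ack]: least fixpoint, start Z0 = Sat(ack) = {m0, m1, m4, m8}, add states in Sat(ack & safe) with some successor in Z. Already a fixed point.
Sat(E[(ack & safe) U ack]) = {m0, m1, m4, m8}
|Sat(E[(ack & safe) U ack])| = |{m0, m1, m4, m8}| = 4.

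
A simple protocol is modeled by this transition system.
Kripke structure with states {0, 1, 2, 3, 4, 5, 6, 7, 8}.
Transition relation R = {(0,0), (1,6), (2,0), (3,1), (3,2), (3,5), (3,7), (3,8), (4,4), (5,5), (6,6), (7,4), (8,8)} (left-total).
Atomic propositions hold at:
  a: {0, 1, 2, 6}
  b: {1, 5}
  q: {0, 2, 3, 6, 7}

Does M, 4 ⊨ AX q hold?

No

Sat(AX q) = {s : every successor in {0, 2, 3, 6, 7}} = {0, 1, 2, 6}
4 ∉ Sat(AX q) = {0, 1, 2, 6}, so the formula does not hold at 4.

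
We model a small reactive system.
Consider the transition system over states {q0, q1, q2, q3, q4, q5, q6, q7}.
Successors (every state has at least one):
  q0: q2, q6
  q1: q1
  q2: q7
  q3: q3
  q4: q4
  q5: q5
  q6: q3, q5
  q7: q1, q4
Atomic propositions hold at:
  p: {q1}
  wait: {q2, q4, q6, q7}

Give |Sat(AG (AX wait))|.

1

Sat(AX wait) = {s : every successor in {q2, q4, q6, q7}} = {q0, q2, q4}
AG (AX wait): greatest fixpoint, start Z0 = {q0, q2, q4}, keep only states in Sat with every successor in Z. Z1 = {q4}; fixed.
Sat(AG (AX wait)) = {q4}
|Sat(AG (AX wait))| = |{q4}| = 1.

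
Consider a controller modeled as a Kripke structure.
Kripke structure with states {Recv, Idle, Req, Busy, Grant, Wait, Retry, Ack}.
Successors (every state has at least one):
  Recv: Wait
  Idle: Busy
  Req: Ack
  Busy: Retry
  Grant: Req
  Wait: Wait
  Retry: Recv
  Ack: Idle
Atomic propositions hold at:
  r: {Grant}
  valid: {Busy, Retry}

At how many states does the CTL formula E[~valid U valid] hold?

Sat(~valid) = {Recv, Idle, Req, Grant, Wait, Ack}
E[~valid U valid]: least fixpoint, start Z0 = Sat(valid) = {Busy, Retry}, add states in Sat(~valid) with some successor in Z. Z1 = {Idle, Busy, Retry}; Z2 = {Idle, Busy, Retry, Ack}; Z3 = {Idle, Req, Busy, Retry, Ack}; Z4 = {Idle, Req, Busy, Grant, Retry, Ack}; fixed.
Sat(E[~valid U valid]) = {Idle, Req, Busy, Grant, Retry, Ack}
|Sat(E[~valid U valid])| = |{Idle, Req, Busy, Grant, Retry, Ack}| = 6.

6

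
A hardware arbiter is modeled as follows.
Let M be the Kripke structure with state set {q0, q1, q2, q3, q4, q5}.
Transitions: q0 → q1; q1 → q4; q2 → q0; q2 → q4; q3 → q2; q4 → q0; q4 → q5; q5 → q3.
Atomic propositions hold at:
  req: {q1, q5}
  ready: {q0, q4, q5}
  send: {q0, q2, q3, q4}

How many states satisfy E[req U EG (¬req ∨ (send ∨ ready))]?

5

Sat(¬req) = {q0, q2, q3, q4}
Sat(send ∨ ready) = {q0, q2, q3, q4, q5}
Sat(¬req ∨ (send ∨ ready)) = {q0, q2, q3, q4, q5}
EG (¬req ∨ (send ∨ ready)): greatest fixpoint, start Z0 = {q0, q2, q3, q4, q5}, keep only states in Sat with some successor in Z. Z1 = {q2, q3, q4, q5}; fixed.
Sat(EG (¬req ∨ (send ∨ ready))) = {q2, q3, q4, q5}
E[req U EG (¬req ∨ (send ∨ ready))]: least fixpoint, start Z0 = Sat(EG (¬req ∨ (send ∨ ready))) = {q2, q3, q4, q5}, add states in Sat(req) with some successor in Z. Z1 = {q1, q2, q3, q4, q5}; fixed.
Sat(E[req U EG (¬req ∨ (send ∨ ready))]) = {q1, q2, q3, q4, q5}
|Sat(E[req U EG (¬req ∨ (send ∨ ready))])| = |{q1, q2, q3, q4, q5}| = 5.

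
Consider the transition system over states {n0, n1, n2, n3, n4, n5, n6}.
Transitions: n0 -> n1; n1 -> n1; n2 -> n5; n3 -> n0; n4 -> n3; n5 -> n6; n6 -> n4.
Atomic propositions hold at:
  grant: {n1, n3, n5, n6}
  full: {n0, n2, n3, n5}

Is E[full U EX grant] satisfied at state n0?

Sat(EX grant) = {s : some successor in {n1, n3, n5, n6}} = {n0, n1, n2, n4, n5}
E[full U EX grant]: least fixpoint, start Z0 = Sat(EX grant) = {n0, n1, n2, n4, n5}, add states in Sat(full) with some successor in Z. Z1 = {n0, n1, n2, n3, n4, n5}; fixed.
Sat(E[full U EX grant]) = {n0, n1, n2, n3, n4, n5}
n0 ∈ Sat(E[full U EX grant]) = {n0, n1, n2, n3, n4, n5}, so the formula holds at n0.

Yes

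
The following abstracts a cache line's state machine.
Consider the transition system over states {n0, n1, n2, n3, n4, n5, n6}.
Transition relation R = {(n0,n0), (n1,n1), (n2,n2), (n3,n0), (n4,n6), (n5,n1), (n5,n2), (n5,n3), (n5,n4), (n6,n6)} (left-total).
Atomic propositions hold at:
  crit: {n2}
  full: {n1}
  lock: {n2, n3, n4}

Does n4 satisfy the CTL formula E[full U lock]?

Yes

E[full U lock]: least fixpoint, start Z0 = Sat(lock) = {n2, n3, n4}, add states in Sat(full) with some successor in Z. Already a fixed point.
Sat(E[full U lock]) = {n2, n3, n4}
n4 ∈ Sat(E[full U lock]) = {n2, n3, n4}, so the formula holds at n4.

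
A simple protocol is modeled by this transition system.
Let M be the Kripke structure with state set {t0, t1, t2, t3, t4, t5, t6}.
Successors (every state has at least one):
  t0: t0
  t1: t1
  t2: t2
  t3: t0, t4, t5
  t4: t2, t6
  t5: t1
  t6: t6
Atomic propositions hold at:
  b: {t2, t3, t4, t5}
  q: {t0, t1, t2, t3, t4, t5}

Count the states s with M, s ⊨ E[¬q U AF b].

Sat(¬q) = {t6}
AF b: least fixpoint, start Z0 = {t2, t3, t4, t5}, add states with every successor in Z. Already a fixed point.
Sat(AF b) = {t2, t3, t4, t5}
E[¬q U AF b]: least fixpoint, start Z0 = Sat(AF b) = {t2, t3, t4, t5}, add states in Sat(¬q) with some successor in Z. Already a fixed point.
Sat(E[¬q U AF b]) = {t2, t3, t4, t5}
|Sat(E[¬q U AF b])| = |{t2, t3, t4, t5}| = 4.

4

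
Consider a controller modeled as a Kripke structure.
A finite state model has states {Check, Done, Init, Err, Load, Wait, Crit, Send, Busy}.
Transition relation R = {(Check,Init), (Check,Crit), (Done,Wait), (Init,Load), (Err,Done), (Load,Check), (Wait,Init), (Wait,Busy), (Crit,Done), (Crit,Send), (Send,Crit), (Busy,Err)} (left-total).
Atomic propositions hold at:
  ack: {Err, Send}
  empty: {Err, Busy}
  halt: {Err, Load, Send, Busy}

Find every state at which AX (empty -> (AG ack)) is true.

{Check, Done, Init, Err, Load, Crit, Send}

AG ack: greatest fixpoint, start Z0 = {Err, Send}, keep only states in Sat with every successor in Z. Z1 = ∅; fixed.
Sat(AG ack) = ∅
Sat(empty -> (AG ack)) = {Check, Done, Init, Load, Wait, Crit, Send}
Sat(AX (empty -> (AG ack))) = {s : every successor in {Check, Done, Init, Load, Wait, Crit, Send}} = {Check, Done, Init, Err, Load, Crit, Send}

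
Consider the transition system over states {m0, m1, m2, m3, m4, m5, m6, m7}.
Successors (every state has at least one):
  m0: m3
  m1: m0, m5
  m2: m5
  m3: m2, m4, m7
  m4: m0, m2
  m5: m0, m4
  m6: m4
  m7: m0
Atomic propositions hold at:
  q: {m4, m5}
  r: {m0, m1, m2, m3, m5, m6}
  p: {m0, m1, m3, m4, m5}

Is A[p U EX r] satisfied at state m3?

Yes

Sat(EX r) = {s : some successor in {m0, m1, m2, m3, m5, m6}} = {m0, m1, m2, m3, m4, m5, m7}
A[p U EX r]: least fixpoint, start Z0 = Sat(EX r) = {m0, m1, m2, m3, m4, m5, m7}, add states in Sat(p) with every successor in Z. Already a fixed point.
Sat(A[p U EX r]) = {m0, m1, m2, m3, m4, m5, m7}
m3 ∈ Sat(A[p U EX r]) = {m0, m1, m2, m3, m4, m5, m7}, so the formula holds at m3.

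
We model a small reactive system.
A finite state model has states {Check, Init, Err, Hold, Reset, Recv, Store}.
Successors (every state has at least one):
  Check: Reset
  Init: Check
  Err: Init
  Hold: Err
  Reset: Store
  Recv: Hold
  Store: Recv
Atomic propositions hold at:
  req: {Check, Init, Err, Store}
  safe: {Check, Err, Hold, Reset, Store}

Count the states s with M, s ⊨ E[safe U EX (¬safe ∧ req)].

Sat(¬safe) = {Init, Recv}
Sat(¬safe ∧ req) = {Init}
Sat(EX (¬safe ∧ req)) = {s : some successor in {Init}} = {Err}
E[safe U EX (¬safe ∧ req)]: least fixpoint, start Z0 = Sat(EX (¬safe ∧ req)) = {Err}, add states in Sat(safe) with some successor in Z. Z1 = {Err, Hold}; fixed.
Sat(E[safe U EX (¬safe ∧ req)]) = {Err, Hold}
|Sat(E[safe U EX (¬safe ∧ req)])| = |{Err, Hold}| = 2.

2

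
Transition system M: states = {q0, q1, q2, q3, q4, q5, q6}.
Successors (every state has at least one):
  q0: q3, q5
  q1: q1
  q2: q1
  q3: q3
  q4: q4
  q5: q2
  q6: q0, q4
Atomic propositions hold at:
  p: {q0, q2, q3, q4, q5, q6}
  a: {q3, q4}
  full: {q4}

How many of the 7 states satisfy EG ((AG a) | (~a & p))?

4

AG a: greatest fixpoint, start Z0 = {q3, q4}, keep only states in Sat with every successor in Z. Already a fixed point.
Sat(AG a) = {q3, q4}
Sat(~a) = {q0, q1, q2, q5, q6}
Sat(~a & p) = {q0, q2, q5, q6}
Sat((AG a) | (~a & p)) = {q0, q2, q3, q4, q5, q6}
EG ((AG a) | (~a & p)): greatest fixpoint, start Z0 = {q0, q2, q3, q4, q5, q6}, keep only states in Sat with some successor in Z. Z1 = {q0, q3, q4, q5, q6}; Z2 = {q0, q3, q4, q6}; fixed.
Sat(EG ((AG a) | (~a & p))) = {q0, q3, q4, q6}
|Sat(EG ((AG a) | (~a & p)))| = |{q0, q3, q4, q6}| = 4.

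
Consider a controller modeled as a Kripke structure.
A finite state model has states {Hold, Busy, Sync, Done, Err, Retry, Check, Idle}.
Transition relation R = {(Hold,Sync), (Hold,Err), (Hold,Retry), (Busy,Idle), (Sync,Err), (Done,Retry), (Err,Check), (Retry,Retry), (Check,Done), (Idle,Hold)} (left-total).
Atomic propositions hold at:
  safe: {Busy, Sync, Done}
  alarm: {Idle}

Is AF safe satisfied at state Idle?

No

AF safe: least fixpoint, start Z0 = {Busy, Sync, Done}, add states with every successor in Z. Z1 = {Busy, Sync, Done, Check}; Z2 = {Busy, Sync, Done, Err, Check}; fixed.
Sat(AF safe) = {Busy, Sync, Done, Err, Check}
Idle ∉ Sat(AF safe) = {Busy, Sync, Done, Err, Check}, so the formula does not hold at Idle.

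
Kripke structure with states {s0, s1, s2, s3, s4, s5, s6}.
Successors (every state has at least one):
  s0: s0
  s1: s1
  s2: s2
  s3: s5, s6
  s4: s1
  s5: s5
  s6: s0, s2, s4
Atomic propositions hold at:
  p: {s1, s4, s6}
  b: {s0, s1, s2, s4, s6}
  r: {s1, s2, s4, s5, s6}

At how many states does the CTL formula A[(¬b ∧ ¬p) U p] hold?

3

Sat(¬b) = {s3, s5}
Sat(¬p) = {s0, s2, s3, s5}
Sat(¬b ∧ ¬p) = {s3, s5}
A[(¬b ∧ ¬p) U p]: least fixpoint, start Z0 = Sat(p) = {s1, s4, s6}, add states in Sat(¬b ∧ ¬p) with every successor in Z. Already a fixed point.
Sat(A[(¬b ∧ ¬p) U p]) = {s1, s4, s6}
|Sat(A[(¬b ∧ ¬p) U p])| = |{s1, s4, s6}| = 3.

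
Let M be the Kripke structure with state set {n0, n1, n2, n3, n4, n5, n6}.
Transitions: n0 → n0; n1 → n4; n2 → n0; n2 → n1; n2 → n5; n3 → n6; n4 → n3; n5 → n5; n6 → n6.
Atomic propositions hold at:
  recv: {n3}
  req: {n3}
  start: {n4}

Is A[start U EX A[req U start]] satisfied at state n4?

No

A[req U start]: least fixpoint, start Z0 = Sat(start) = {n4}, add states in Sat(req) with every successor in Z. Already a fixed point.
Sat(A[req U start]) = {n4}
Sat(EX A[req U start]) = {s : some successor in {n4}} = {n1}
A[start U EX A[req U start]]: least fixpoint, start Z0 = Sat(EX A[req U start]) = {n1}, add states in Sat(start) with every successor in Z. Already a fixed point.
Sat(A[start U EX A[req U start]]) = {n1}
n4 ∉ Sat(A[start U EX A[req U start]]) = {n1}, so the formula does not hold at n4.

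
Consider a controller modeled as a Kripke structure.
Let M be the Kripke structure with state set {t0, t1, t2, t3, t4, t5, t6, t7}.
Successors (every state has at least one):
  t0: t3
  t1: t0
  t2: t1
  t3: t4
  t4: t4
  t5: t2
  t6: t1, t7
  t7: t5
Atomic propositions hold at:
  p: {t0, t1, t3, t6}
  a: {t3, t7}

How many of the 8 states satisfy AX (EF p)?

6

EF p: least fixpoint, start Z0 = {t0, t1, t3, t6}, add states with some successor in Z. Z1 = {t0, t1, t2, t3, t6}; Z2 = {t0, t1, t2, t3, t5, t6}; Z3 = {t0, t1, t2, t3, t5, t6, t7}; fixed.
Sat(EF p) = {t0, t1, t2, t3, t5, t6, t7}
Sat(AX (EF p)) = {s : every successor in {t0, t1, t2, t3, t5, t6, t7}} = {t0, t1, t2, t5, t6, t7}
|Sat(AX (EF p))| = |{t0, t1, t2, t5, t6, t7}| = 6.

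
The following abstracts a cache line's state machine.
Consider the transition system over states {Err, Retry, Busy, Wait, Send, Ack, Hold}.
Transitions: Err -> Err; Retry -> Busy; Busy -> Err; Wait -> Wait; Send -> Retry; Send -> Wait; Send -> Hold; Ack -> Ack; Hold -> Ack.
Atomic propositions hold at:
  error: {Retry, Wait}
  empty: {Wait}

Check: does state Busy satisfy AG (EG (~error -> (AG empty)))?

No

Sat(~error) = {Err, Busy, Send, Ack, Hold}
AG empty: greatest fixpoint, start Z0 = {Wait}, keep only states in Sat with every successor in Z. Already a fixed point.
Sat(AG empty) = {Wait}
Sat(~error -> (AG empty)) = {Retry, Wait}
EG (~error -> (AG empty)): greatest fixpoint, start Z0 = {Retry, Wait}, keep only states in Sat with some successor in Z. Z1 = {Wait}; fixed.
Sat(EG (~error -> (AG empty))) = {Wait}
AG (EG (~error -> (AG empty))): greatest fixpoint, start Z0 = {Wait}, keep only states in Sat with every successor in Z. Already a fixed point.
Sat(AG (EG (~error -> (AG empty)))) = {Wait}
Busy ∉ Sat(AG (EG (~error -> (AG empty)))) = {Wait}, so the formula does not hold at Busy.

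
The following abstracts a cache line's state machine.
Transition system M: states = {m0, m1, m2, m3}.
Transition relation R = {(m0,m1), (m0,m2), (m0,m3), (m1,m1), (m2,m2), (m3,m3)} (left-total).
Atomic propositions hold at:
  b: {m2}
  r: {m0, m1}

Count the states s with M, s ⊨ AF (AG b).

1

AG b: greatest fixpoint, start Z0 = {m2}, keep only states in Sat with every successor in Z. Already a fixed point.
Sat(AG b) = {m2}
AF (AG b): least fixpoint, start Z0 = {m2}, add states with every successor in Z. Already a fixed point.
Sat(AF (AG b)) = {m2}
|Sat(AF (AG b))| = |{m2}| = 1.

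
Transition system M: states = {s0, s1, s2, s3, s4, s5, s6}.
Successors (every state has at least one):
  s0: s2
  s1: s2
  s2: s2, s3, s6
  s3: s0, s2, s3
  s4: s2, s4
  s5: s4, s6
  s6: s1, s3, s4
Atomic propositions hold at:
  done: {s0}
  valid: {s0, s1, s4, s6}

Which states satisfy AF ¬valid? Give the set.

Sat(¬valid) = {s2, s3, s5}
AF ¬valid: least fixpoint, start Z0 = {s2, s3, s5}, add states with every successor in Z. Z1 = {s0, s1, s2, s3, s5}; fixed.
Sat(AF ¬valid) = {s0, s1, s2, s3, s5}

{s0, s1, s2, s3, s5}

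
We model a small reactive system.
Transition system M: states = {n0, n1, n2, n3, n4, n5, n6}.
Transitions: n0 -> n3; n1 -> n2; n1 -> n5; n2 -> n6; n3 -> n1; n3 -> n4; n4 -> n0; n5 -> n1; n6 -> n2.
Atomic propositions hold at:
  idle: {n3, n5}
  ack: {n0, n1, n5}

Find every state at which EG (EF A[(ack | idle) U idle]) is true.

{n0, n1, n3, n4, n5}

Sat(ack | idle) = {n0, n1, n3, n5}
A[(ack | idle) U idle]: least fixpoint, start Z0 = Sat(idle) = {n3, n5}, add states in Sat(ack | idle) with every successor in Z. Z1 = {n0, n3, n5}; fixed.
Sat(A[(ack | idle) U idle]) = {n0, n3, n5}
EF A[(ack | idle) U idle]: least fixpoint, start Z0 = {n0, n3, n5}, add states with some successor in Z. Z1 = {n0, n1, n3, n4, n5}; fixed.
Sat(EF A[(ack | idle) U idle]) = {n0, n1, n3, n4, n5}
EG (EF A[(ack | idle) U idle]): greatest fixpoint, start Z0 = {n0, n1, n3, n4, n5}, keep only states in Sat with some successor in Z. Already a fixed point.
Sat(EG (EF A[(ack | idle) U idle])) = {n0, n1, n3, n4, n5}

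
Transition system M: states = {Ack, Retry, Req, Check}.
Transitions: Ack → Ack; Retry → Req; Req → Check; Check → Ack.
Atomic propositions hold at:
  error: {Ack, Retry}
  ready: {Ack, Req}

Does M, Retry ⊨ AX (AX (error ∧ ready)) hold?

Sat(error ∧ ready) = {Ack}
Sat(AX (error ∧ ready)) = {s : every successor in {Ack}} = {Ack, Check}
Sat(AX (AX (error ∧ ready))) = {s : every successor in {Ack, Check}} = {Ack, Req, Check}
Retry ∉ Sat(AX (AX (error ∧ ready))) = {Ack, Req, Check}, so the formula does not hold at Retry.

No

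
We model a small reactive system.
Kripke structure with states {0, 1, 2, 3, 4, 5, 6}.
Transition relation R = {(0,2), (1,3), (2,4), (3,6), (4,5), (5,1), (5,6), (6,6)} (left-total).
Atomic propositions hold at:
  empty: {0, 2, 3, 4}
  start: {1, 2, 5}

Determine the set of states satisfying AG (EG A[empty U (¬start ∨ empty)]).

{3, 6}

Sat(¬start) = {0, 3, 4, 6}
Sat(¬start ∨ empty) = {0, 2, 3, 4, 6}
A[empty U (¬start ∨ empty)]: least fixpoint, start Z0 = Sat((¬start ∨ empty)) = {0, 2, 3, 4, 6}, add states in Sat(empty) with every successor in Z. Already a fixed point.
Sat(A[empty U (¬start ∨ empty)]) = {0, 2, 3, 4, 6}
EG A[empty U (¬start ∨ empty)]: greatest fixpoint, start Z0 = {0, 2, 3, 4, 6}, keep only states in Sat with some successor in Z. Z1 = {0, 2, 3, 6}; Z2 = {0, 3, 6}; Z3 = {3, 6}; fixed.
Sat(EG A[empty U (¬start ∨ empty)]) = {3, 6}
AG (EG A[empty U (¬start ∨ empty)]): greatest fixpoint, start Z0 = {3, 6}, keep only states in Sat with every successor in Z. Already a fixed point.
Sat(AG (EG A[empty U (¬start ∨ empty)])) = {3, 6}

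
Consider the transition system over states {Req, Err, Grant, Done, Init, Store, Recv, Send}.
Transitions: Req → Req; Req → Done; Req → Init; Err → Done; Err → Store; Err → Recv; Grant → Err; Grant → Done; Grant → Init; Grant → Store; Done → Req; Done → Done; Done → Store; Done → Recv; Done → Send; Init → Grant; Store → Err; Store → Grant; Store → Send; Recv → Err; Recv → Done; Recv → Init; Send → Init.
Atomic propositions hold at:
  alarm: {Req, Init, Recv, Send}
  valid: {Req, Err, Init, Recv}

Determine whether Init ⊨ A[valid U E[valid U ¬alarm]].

Sat(¬alarm) = {Err, Grant, Done, Store}
E[valid U ¬alarm]: least fixpoint, start Z0 = Sat(¬alarm) = {Err, Grant, Done, Store}, add states in Sat(valid) with some successor in Z. Z1 = {Req, Err, Grant, Done, Init, Store, Recv}; fixed.
Sat(E[valid U ¬alarm]) = {Req, Err, Grant, Done, Init, Store, Recv}
A[valid U E[valid U ¬alarm]]: least fixpoint, start Z0 = Sat(E[valid U ¬alarm]) = {Req, Err, Grant, Done, Init, Store, Recv}, add states in Sat(valid) with every successor in Z. Already a fixed point.
Sat(A[valid U E[valid U ¬alarm]]) = {Req, Err, Grant, Done, Init, Store, Recv}
Init ∈ Sat(A[valid U E[valid U ¬alarm]]) = {Req, Err, Grant, Done, Init, Store, Recv}, so the formula holds at Init.

Yes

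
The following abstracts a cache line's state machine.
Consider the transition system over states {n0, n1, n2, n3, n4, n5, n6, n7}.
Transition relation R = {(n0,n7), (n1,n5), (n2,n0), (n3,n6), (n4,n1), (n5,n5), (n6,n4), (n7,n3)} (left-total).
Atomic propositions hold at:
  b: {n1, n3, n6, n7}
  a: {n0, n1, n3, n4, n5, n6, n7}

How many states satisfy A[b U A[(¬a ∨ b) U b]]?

Sat(¬a) = {n2}
Sat(¬a ∨ b) = {n1, n2, n3, n6, n7}
A[(¬a ∨ b) U b]: least fixpoint, start Z0 = Sat(b) = {n1, n3, n6, n7}, add states in Sat(¬a ∨ b) with every successor in Z. Already a fixed point.
Sat(A[(¬a ∨ b) U b]) = {n1, n3, n6, n7}
A[b U A[(¬a ∨ b) U b]]: least fixpoint, start Z0 = Sat(A[(¬a ∨ b) U b]) = {n1, n3, n6, n7}, add states in Sat(b) with every successor in Z. Already a fixed point.
Sat(A[b U A[(¬a ∨ b) U b]]) = {n1, n3, n6, n7}
|Sat(A[b U A[(¬a ∨ b) U b]])| = |{n1, n3, n6, n7}| = 4.

4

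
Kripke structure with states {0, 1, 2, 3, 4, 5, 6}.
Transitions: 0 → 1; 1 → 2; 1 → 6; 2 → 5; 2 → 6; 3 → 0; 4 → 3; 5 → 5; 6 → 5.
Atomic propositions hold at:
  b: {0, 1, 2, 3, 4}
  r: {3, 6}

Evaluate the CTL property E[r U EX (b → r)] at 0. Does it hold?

No

Sat(b → r) = {3, 5, 6}
Sat(EX (b → r)) = {s : some successor in {3, 5, 6}} = {1, 2, 4, 5, 6}
E[r U EX (b → r)]: least fixpoint, start Z0 = Sat(EX (b → r)) = {1, 2, 4, 5, 6}, add states in Sat(r) with some successor in Z. Already a fixed point.
Sat(E[r U EX (b → r)]) = {1, 2, 4, 5, 6}
0 ∉ Sat(E[r U EX (b → r)]) = {1, 2, 4, 5, 6}, so the formula does not hold at 0.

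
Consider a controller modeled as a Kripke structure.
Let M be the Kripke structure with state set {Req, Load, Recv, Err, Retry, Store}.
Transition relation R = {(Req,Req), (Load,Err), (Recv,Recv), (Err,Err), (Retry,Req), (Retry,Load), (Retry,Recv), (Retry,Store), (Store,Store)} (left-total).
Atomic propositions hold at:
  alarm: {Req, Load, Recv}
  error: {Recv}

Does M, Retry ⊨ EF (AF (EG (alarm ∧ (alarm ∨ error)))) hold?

Sat(alarm ∨ error) = {Req, Load, Recv}
Sat(alarm ∧ (alarm ∨ error)) = {Req, Load, Recv}
EG (alarm ∧ (alarm ∨ error)): greatest fixpoint, start Z0 = {Req, Load, Recv}, keep only states in Sat with some successor in Z. Z1 = {Req, Recv}; fixed.
Sat(EG (alarm ∧ (alarm ∨ error))) = {Req, Recv}
AF (EG (alarm ∧ (alarm ∨ error))): least fixpoint, start Z0 = {Req, Recv}, add states with every successor in Z. Already a fixed point.
Sat(AF (EG (alarm ∧ (alarm ∨ error)))) = {Req, Recv}
EF (AF (EG (alarm ∧ (alarm ∨ error)))): least fixpoint, start Z0 = {Req, Recv}, add states with some successor in Z. Z1 = {Req, Recv, Retry}; fixed.
Sat(EF (AF (EG (alarm ∧ (alarm ∨ error))))) = {Req, Recv, Retry}
Retry ∈ Sat(EF (AF (EG (alarm ∧ (alarm ∨ error))))) = {Req, Recv, Retry}, so the formula holds at Retry.

Yes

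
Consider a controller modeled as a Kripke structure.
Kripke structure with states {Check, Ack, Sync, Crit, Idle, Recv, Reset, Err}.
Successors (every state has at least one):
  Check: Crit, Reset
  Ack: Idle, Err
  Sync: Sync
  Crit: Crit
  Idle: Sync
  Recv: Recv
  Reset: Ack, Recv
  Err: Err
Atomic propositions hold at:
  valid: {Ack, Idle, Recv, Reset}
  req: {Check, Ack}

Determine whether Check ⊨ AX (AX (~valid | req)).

No

Sat(~valid) = {Check, Sync, Crit, Err}
Sat(~valid | req) = {Check, Ack, Sync, Crit, Err}
Sat(AX (~valid | req)) = {s : every successor in {Check, Ack, Sync, Crit, Err}} = {Sync, Crit, Idle, Err}
Sat(AX (AX (~valid | req))) = {s : every successor in {Sync, Crit, Idle, Err}} = {Ack, Sync, Crit, Idle, Err}
Check ∉ Sat(AX (AX (~valid | req))) = {Ack, Sync, Crit, Idle, Err}, so the formula does not hold at Check.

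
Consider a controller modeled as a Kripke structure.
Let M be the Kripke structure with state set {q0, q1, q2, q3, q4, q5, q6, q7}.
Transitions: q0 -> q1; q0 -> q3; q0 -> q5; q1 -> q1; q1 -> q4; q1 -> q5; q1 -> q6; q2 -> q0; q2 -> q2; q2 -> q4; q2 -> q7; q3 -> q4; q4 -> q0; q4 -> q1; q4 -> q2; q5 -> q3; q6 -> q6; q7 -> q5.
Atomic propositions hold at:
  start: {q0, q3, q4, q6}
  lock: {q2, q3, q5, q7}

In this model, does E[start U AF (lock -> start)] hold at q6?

Sat(lock -> start) = {q0, q1, q3, q4, q6}
AF (lock -> start): least fixpoint, start Z0 = {q0, q1, q3, q4, q6}, add states with every successor in Z. Z1 = {q0, q1, q3, q4, q5, q6}; Z2 = {q0, q1, q3, q4, q5, q6, q7}; fixed.
Sat(AF (lock -> start)) = {q0, q1, q3, q4, q5, q6, q7}
E[start U AF (lock -> start)]: least fixpoint, start Z0 = Sat(AF (lock -> start)) = {q0, q1, q3, q4, q5, q6, q7}, add states in Sat(start) with some successor in Z. Already a fixed point.
Sat(E[start U AF (lock -> start)]) = {q0, q1, q3, q4, q5, q6, q7}
q6 ∈ Sat(E[start U AF (lock -> start)]) = {q0, q1, q3, q4, q5, q6, q7}, so the formula holds at q6.

Yes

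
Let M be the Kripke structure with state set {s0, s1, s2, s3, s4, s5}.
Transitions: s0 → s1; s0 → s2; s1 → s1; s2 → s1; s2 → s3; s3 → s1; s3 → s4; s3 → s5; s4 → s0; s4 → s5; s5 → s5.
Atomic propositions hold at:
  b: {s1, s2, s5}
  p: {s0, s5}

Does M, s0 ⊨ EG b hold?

No

EG b: greatest fixpoint, start Z0 = {s1, s2, s5}, keep only states in Sat with some successor in Z. Already a fixed point.
Sat(EG b) = {s1, s2, s5}
s0 ∉ Sat(EG b) = {s1, s2, s5}, so the formula does not hold at s0.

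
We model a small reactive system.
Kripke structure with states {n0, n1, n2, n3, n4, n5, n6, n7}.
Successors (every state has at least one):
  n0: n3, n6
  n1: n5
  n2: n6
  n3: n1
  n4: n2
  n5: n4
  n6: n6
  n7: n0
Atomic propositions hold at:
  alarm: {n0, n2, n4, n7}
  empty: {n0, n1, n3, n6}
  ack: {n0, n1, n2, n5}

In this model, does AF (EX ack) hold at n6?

No

Sat(EX ack) = {s : some successor in {n0, n1, n2, n5}} = {n1, n3, n4, n7}
AF (EX ack): least fixpoint, start Z0 = {n1, n3, n4, n7}, add states with every successor in Z. Z1 = {n1, n3, n4, n5, n7}; fixed.
Sat(AF (EX ack)) = {n1, n3, n4, n5, n7}
n6 ∉ Sat(AF (EX ack)) = {n1, n3, n4, n5, n7}, so the formula does not hold at n6.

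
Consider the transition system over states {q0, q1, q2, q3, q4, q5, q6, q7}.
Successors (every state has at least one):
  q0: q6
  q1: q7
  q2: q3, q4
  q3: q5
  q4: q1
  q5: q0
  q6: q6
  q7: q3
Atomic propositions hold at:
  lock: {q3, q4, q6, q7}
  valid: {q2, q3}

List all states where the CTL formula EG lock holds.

EG lock: greatest fixpoint, start Z0 = {q3, q4, q6, q7}, keep only states in Sat with some successor in Z. Z1 = {q6, q7}; Z2 = {q6}; fixed.
Sat(EG lock) = {q6}

{q6}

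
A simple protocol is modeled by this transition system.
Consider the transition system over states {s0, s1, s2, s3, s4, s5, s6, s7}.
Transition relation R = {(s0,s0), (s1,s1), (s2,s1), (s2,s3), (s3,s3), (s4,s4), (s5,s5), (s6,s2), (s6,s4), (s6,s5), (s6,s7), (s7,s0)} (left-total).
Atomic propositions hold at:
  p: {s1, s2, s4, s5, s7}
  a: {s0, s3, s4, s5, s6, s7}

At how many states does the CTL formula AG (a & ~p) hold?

Sat(~p) = {s0, s3, s6}
Sat(a & ~p) = {s0, s3, s6}
AG (a & ~p): greatest fixpoint, start Z0 = {s0, s3, s6}, keep only states in Sat with every successor in Z. Z1 = {s0, s3}; fixed.
Sat(AG (a & ~p)) = {s0, s3}
|Sat(AG (a & ~p))| = |{s0, s3}| = 2.

2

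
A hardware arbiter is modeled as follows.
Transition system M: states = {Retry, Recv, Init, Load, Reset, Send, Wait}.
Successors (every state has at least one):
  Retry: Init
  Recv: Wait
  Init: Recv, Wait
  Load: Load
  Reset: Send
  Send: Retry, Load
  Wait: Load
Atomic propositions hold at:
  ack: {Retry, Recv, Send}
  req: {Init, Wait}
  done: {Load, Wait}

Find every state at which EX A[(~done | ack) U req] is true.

{Retry, Recv, Init, Send}

Sat(~done) = {Retry, Recv, Init, Reset, Send}
Sat(~done | ack) = {Retry, Recv, Init, Reset, Send}
A[(~done | ack) U req]: least fixpoint, start Z0 = Sat(req) = {Init, Wait}, add states in Sat(~done | ack) with every successor in Z. Z1 = {Retry, Recv, Init, Wait}; fixed.
Sat(A[(~done | ack) U req]) = {Retry, Recv, Init, Wait}
Sat(EX A[(~done | ack) U req]) = {s : some successor in {Retry, Recv, Init, Wait}} = {Retry, Recv, Init, Send}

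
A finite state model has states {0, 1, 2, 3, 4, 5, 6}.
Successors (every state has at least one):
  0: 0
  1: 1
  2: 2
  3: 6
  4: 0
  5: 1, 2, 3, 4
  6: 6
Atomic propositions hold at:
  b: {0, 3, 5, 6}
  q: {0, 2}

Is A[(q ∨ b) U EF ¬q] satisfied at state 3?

Yes

Sat(q ∨ b) = {0, 2, 3, 5, 6}
Sat(¬q) = {1, 3, 4, 5, 6}
EF ¬q: least fixpoint, start Z0 = {1, 3, 4, 5, 6}, add states with some successor in Z. Already a fixed point.
Sat(EF ¬q) = {1, 3, 4, 5, 6}
A[(q ∨ b) U EF ¬q]: least fixpoint, start Z0 = Sat(EF ¬q) = {1, 3, 4, 5, 6}, add states in Sat(q ∨ b) with every successor in Z. Already a fixed point.
Sat(A[(q ∨ b) U EF ¬q]) = {1, 3, 4, 5, 6}
3 ∈ Sat(A[(q ∨ b) U EF ¬q]) = {1, 3, 4, 5, 6}, so the formula holds at 3.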